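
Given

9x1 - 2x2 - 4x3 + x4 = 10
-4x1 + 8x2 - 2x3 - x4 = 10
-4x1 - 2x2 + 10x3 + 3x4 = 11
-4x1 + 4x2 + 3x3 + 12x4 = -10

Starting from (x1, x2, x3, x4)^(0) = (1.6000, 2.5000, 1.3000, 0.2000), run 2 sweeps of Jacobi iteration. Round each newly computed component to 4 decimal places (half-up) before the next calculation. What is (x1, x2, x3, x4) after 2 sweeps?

(2.7754, 2.7238, 2.9064, -1.4376)

Iteration 1:
  x1 = (10 - (-2)·2.5000 - (-4)·1.3000 - (1)·0.2000) / (9) = 2.2222
  x2 = (10 - (-4)·1.6000 - (-2)·1.3000 - (-1)·0.2000) / (8) = 2.4000
  x3 = (11 - (-4)·1.6000 - (-2)·2.5000 - (3)·0.2000) / (10) = 2.1800
  x4 = (-10 - (-4)·1.6000 - (4)·2.5000 - (3)·1.3000) / (12) = -1.4583
Iteration 2:
  x1 = (10 - (-2)·2.4000 - (-4)·2.1800 - (1)·-1.4583) / (9) = 2.7754
  x2 = (10 - (-4)·2.2222 - (-2)·2.1800 - (-1)·-1.4583) / (8) = 2.7238
  x3 = (11 - (-4)·2.2222 - (-2)·2.4000 - (3)·-1.4583) / (10) = 2.9064
  x4 = (-10 - (-4)·2.2222 - (4)·2.4000 - (3)·2.1800) / (12) = -1.4376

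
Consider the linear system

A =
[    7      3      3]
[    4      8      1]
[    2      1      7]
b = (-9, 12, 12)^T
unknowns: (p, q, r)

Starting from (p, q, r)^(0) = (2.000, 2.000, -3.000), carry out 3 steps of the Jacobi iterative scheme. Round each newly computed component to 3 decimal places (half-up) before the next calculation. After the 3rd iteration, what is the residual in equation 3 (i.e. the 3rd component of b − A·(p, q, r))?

1.181

Iteration 1:
  p = (-9 - (3)·2.000 - (3)·-3.000) / (7) = -0.857
  q = (12 - (4)·2.000 - (1)·-3.000) / (8) = 0.875
  r = (12 - (2)·2.000 - (1)·2.000) / (7) = 0.857
Iteration 2:
  p = (-9 - (3)·0.875 - (3)·0.857) / (7) = -2.028
  q = (12 - (4)·-0.857 - (1)·0.857) / (8) = 1.821
  r = (12 - (2)·-0.857 - (1)·0.875) / (7) = 1.834
Iteration 3:
  p = (-9 - (3)·1.821 - (3)·1.834) / (7) = -2.852
  q = (12 - (4)·-2.028 - (1)·1.834) / (8) = 2.285
  r = (12 - (2)·-2.028 - (1)·1.821) / (7) = 2.034
Residual b − A·x = (-1.993, 3.094, 1.181)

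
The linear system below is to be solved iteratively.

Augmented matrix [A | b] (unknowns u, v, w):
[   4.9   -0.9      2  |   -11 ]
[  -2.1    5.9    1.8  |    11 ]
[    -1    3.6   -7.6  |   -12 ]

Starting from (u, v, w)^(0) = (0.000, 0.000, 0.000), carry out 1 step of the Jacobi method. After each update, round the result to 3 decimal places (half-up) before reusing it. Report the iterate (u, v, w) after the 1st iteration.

Iteration 1:
  u = (-11 - (-0.9)·0.000 - (2)·0.000) / (4.9) = -2.245
  v = (11 - (-2.1)·0.000 - (1.8)·0.000) / (5.9) = 1.864
  w = (-12 - (-1)·0.000 - (3.6)·0.000) / (-7.6) = 1.579

(-2.245, 1.864, 1.579)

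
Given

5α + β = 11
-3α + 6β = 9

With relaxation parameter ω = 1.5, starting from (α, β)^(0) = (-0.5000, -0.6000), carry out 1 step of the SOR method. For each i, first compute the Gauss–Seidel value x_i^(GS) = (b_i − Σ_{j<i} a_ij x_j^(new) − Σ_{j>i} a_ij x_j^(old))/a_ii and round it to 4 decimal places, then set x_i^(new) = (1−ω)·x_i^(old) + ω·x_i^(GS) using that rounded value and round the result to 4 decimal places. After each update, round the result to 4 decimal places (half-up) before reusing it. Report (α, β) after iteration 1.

(3.7300, 5.3475)

Iteration 1:
  α: GS value = (11 - (1)·-0.6000) / (5) = 2.3200;  α ← (1−ω)·-0.5000 + ω·2.3200 = 3.7300
  β: GS value = (9 - (-3)·3.7300) / (6) = 3.3650;  β ← (1−ω)·-0.6000 + ω·3.3650 = 5.3475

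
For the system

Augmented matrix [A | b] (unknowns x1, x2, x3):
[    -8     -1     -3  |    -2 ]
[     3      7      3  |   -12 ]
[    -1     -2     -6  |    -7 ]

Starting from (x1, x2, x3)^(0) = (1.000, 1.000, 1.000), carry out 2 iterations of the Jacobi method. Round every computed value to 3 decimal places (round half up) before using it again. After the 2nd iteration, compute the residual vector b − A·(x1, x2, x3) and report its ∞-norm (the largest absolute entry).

5.907

Iteration 1:
  x1 = (-2 - (-1)·1.000 - (-3)·1.000) / (-8) = -0.250
  x2 = (-12 - (3)·1.000 - (3)·1.000) / (7) = -2.571
  x3 = (-7 - (-1)·1.000 - (-2)·1.000) / (-6) = 0.667
Iteration 2:
  x1 = (-2 - (-1)·-2.571 - (-3)·0.667) / (-8) = 0.321
  x2 = (-12 - (3)·-0.250 - (3)·0.667) / (7) = -1.893
  x3 = (-7 - (-1)·-0.250 - (-2)·-2.571) / (-6) = 2.065
Residual b − A·x = (4.870, -5.907, 1.925); ∞-norm = 5.907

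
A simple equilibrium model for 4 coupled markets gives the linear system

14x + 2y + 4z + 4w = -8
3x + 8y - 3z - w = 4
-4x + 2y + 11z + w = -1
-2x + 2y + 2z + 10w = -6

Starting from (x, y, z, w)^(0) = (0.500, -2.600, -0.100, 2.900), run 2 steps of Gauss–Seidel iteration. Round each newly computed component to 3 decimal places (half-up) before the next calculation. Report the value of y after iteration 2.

Iteration 1:
  x = (-8 - (2)·-2.600 - (4)·-0.100 - (4)·2.900) / (14) = -1.000
  y = (4 - (3)·-1.000 - (-3)·-0.100 - (-1)·2.900) / (8) = 1.200
  z = (-1 - (-4)·-1.000 - (2)·1.200 - (1)·2.900) / (11) = -0.936
  w = (-6 - (-2)·-1.000 - (2)·1.200 - (2)·-0.936) / (10) = -0.853
Iteration 2:
  x = (-8 - (2)·1.200 - (4)·-0.936 - (4)·-0.853) / (14) = -0.232
  y = (4 - (3)·-0.232 - (-3)·-0.936 - (-1)·-0.853) / (8) = 0.129
  z = (-1 - (-4)·-0.232 - (2)·0.129 - (1)·-0.853) / (11) = -0.121
  w = (-6 - (-2)·-0.232 - (2)·0.129 - (2)·-0.121) / (10) = -0.648

0.129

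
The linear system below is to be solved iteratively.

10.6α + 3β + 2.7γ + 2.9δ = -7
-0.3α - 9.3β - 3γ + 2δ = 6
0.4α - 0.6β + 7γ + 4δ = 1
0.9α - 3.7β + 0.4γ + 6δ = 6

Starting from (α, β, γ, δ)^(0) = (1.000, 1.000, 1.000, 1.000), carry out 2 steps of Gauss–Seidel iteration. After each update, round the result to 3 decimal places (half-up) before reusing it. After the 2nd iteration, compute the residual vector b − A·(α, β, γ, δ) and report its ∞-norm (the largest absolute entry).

1.675

Iteration 1:
  α = (-7 - (3)·1.000 - (2.7)·1.000 - (2.9)·1.000) / (10.6) = -1.472
  β = (6 - (-0.3)·-1.472 - (-3)·1.000 - (2)·1.000) / (-9.3) = -0.705
  γ = (1 - (0.4)·-1.472 - (-0.6)·-0.705 - (4)·1.000) / (7) = -0.405
  δ = (6 - (0.9)·-1.472 - (-3.7)·-0.705 - (0.4)·-0.405) / (6) = 0.813
Iteration 2:
  α = (-7 - (3)·-0.705 - (2.7)·-0.405 - (2.9)·0.813) / (10.6) = -0.580
  β = (6 - (-0.3)·-0.580 - (-3)·-0.405 - (2)·0.813) / (-9.3) = -0.321
  γ = (1 - (0.4)·-0.580 - (-0.6)·-0.321 - (4)·0.813) / (7) = -0.316
  δ = (6 - (0.9)·-0.580 - (-3.7)·-0.321 - (0.4)·-0.316) / (6) = 0.910
Residual b − A·x = (-1.675, 0.073, -0.389, 0.001); ∞-norm = 1.675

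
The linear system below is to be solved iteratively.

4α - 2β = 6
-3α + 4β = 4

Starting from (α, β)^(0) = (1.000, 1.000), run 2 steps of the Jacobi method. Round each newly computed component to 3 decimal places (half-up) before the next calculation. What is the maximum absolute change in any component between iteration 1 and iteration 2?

0.750

Iteration 1:
  α = (6 - (-2)·1.000) / (4) = 2.000
  β = (4 - (-3)·1.000) / (4) = 1.750
Iteration 2:
  α = (6 - (-2)·1.750) / (4) = 2.375
  β = (4 - (-3)·2.000) / (4) = 2.500
Change: (0.375, 0.750) → max |·| = 0.750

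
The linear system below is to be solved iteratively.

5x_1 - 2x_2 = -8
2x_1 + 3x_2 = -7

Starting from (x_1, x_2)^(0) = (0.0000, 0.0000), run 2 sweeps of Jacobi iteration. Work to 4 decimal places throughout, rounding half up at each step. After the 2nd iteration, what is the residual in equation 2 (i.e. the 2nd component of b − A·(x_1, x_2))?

Iteration 1:
  x_1 = (-8 - (-2)·0.0000) / (5) = -1.6000
  x_2 = (-7 - (2)·0.0000) / (3) = -2.3333
Iteration 2:
  x_1 = (-8 - (-2)·-2.3333) / (5) = -2.5333
  x_2 = (-7 - (2)·-1.6000) / (3) = -1.2667
Residual b − A·x = (2.1331, 1.8667)

1.8667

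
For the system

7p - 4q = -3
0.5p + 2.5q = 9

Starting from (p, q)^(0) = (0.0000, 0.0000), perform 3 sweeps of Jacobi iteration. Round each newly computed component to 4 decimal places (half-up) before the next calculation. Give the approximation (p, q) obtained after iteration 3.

Iteration 1:
  p = (-3 - (-4)·0.0000) / (7) = -0.4286
  q = (9 - (0.5)·0.0000) / (2.5) = 3.6000
Iteration 2:
  p = (-3 - (-4)·3.6000) / (7) = 1.6286
  q = (9 - (0.5)·-0.4286) / (2.5) = 3.6857
Iteration 3:
  p = (-3 - (-4)·3.6857) / (7) = 1.6775
  q = (9 - (0.5)·1.6286) / (2.5) = 3.2743

(1.6775, 3.2743)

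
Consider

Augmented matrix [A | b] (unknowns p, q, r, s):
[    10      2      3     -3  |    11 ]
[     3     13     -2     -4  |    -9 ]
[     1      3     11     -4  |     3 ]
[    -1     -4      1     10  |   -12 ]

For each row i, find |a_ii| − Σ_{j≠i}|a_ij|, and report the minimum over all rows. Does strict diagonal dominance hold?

2

row 1: |10| − (2+3+3) = 2
row 2: |13| − (3+2+4) = 4
row 3: |11| − (1+3+4) = 3
row 4: |10| − (1+4+1) = 4
minimum over rows = 2 → strictly diagonally dominant (convergence guaranteed)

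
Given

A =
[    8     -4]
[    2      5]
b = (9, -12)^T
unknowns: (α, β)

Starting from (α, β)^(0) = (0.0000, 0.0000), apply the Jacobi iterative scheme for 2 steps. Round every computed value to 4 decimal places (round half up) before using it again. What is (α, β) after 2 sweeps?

(-0.0750, -2.8500)

Iteration 1:
  α = (9 - (-4)·0.0000) / (8) = 1.1250
  β = (-12 - (2)·0.0000) / (5) = -2.4000
Iteration 2:
  α = (9 - (-4)·-2.4000) / (8) = -0.0750
  β = (-12 - (2)·1.1250) / (5) = -2.8500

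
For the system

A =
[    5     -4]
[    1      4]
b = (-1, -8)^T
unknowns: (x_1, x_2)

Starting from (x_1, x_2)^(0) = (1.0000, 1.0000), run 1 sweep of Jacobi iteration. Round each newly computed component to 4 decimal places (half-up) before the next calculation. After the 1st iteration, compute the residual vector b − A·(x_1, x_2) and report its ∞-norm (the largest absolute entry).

13.0000

Iteration 1:
  x_1 = (-1 - (-4)·1.0000) / (5) = 0.6000
  x_2 = (-8 - (1)·1.0000) / (4) = -2.2500
Residual b − A·x = (-13.0000, 0.4000); ∞-norm = 13.0000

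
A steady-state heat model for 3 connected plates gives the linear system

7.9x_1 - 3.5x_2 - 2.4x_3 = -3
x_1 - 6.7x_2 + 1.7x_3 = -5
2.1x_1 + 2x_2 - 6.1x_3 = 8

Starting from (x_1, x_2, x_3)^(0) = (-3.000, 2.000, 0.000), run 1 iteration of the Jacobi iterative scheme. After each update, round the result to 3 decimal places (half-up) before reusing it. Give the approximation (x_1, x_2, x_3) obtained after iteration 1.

Iteration 1:
  x_1 = (-3 - (-3.5)·2.000 - (-2.4)·0.000) / (7.9) = 0.506
  x_2 = (-5 - (1)·-3.000 - (1.7)·0.000) / (-6.7) = 0.299
  x_3 = (8 - (2.1)·-3.000 - (2)·2.000) / (-6.1) = -1.689

(0.506, 0.299, -1.689)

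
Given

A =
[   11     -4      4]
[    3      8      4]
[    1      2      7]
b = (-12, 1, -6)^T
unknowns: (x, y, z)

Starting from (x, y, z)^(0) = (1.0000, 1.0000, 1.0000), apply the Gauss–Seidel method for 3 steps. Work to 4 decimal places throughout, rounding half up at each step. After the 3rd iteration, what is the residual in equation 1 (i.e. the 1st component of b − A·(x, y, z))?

Iteration 1:
  x = (-12 - (-4)·1.0000 - (4)·1.0000) / (11) = -1.0909
  y = (1 - (3)·-1.0909 - (4)·1.0000) / (8) = 0.0341
  z = (-6 - (1)·-1.0909 - (2)·0.0341) / (7) = -0.7110
Iteration 2:
  x = (-12 - (-4)·0.0341 - (4)·-0.7110) / (11) = -0.8200
  y = (1 - (3)·-0.8200 - (4)·-0.7110) / (8) = 0.7880
  z = (-6 - (1)·-0.8200 - (2)·0.7880) / (7) = -0.9651
Iteration 3:
  x = (-12 - (-4)·0.7880 - (4)·-0.9651) / (11) = -0.4534
  y = (1 - (3)·-0.4534 - (4)·-0.9651) / (8) = 0.7776
  z = (-6 - (1)·-0.4534 - (2)·0.7776) / (7) = -1.0145
Residual b − A·x = (0.1558, 0.1974, -0.0003)

0.1558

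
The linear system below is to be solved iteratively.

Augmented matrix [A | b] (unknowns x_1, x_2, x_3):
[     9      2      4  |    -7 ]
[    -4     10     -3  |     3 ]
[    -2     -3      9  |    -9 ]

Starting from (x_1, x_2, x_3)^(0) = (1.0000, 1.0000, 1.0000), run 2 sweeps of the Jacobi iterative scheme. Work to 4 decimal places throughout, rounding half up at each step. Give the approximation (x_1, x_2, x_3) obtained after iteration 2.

(-0.8025, -0.4111, -0.9876)

Iteration 1:
  x_1 = (-7 - (2)·1.0000 - (4)·1.0000) / (9) = -1.4444
  x_2 = (3 - (-4)·1.0000 - (-3)·1.0000) / (10) = 1.0000
  x_3 = (-9 - (-2)·1.0000 - (-3)·1.0000) / (9) = -0.4444
Iteration 2:
  x_1 = (-7 - (2)·1.0000 - (4)·-0.4444) / (9) = -0.8025
  x_2 = (3 - (-4)·-1.4444 - (-3)·-0.4444) / (10) = -0.4111
  x_3 = (-9 - (-2)·-1.4444 - (-3)·1.0000) / (9) = -0.9876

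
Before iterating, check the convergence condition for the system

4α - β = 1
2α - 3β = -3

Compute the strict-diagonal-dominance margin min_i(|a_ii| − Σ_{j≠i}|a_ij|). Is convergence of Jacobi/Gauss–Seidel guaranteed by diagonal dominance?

1

row 1: |4| − (1) = 3
row 2: |-3| − (2) = 1
minimum over rows = 1 → strictly diagonally dominant (convergence guaranteed)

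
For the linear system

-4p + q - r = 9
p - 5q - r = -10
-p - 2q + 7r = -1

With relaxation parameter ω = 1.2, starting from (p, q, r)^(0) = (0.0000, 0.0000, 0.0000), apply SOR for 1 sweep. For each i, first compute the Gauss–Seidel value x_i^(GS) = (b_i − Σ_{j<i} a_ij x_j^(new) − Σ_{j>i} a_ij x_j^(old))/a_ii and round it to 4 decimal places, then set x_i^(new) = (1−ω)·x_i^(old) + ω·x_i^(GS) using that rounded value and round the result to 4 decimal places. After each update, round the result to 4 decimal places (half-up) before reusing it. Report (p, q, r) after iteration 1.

(-2.7000, 1.7520, -0.0336)

Iteration 1:
  p: GS value = (9 - (1)·0.0000 - (-1)·0.0000) / (-4) = -2.2500;  p ← (1−ω)·0.0000 + ω·-2.2500 = -2.7000
  q: GS value = (-10 - (1)·-2.7000 - (-1)·0.0000) / (-5) = 1.4600;  q ← (1−ω)·0.0000 + ω·1.4600 = 1.7520
  r: GS value = (-1 - (-1)·-2.7000 - (-2)·1.7520) / (7) = -0.0280;  r ← (1−ω)·0.0000 + ω·-0.0280 = -0.0336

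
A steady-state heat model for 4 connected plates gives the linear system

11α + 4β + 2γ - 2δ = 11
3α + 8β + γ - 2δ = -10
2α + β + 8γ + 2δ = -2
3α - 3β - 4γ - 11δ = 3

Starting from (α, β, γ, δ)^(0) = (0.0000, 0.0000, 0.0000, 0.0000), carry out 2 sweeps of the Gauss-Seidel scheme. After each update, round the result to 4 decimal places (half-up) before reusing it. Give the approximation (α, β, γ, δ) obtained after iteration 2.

(1.7451, -1.7295, -0.6079, 0.8959)

Iteration 1:
  α = (11 - (4)·0.0000 - (2)·0.0000 - (-2)·0.0000) / (11) = 1.0000
  β = (-10 - (3)·1.0000 - (1)·0.0000 - (-2)·0.0000) / (8) = -1.6250
  γ = (-2 - (2)·1.0000 - (1)·-1.6250 - (2)·0.0000) / (8) = -0.2969
  δ = (3 - (3)·1.0000 - (-3)·-1.6250 - (-4)·-0.2969) / (-11) = 0.5511
Iteration 2:
  α = (11 - (4)·-1.6250 - (2)·-0.2969 - (-2)·0.5511) / (11) = 1.7451
  β = (-10 - (3)·1.7451 - (1)·-0.2969 - (-2)·0.5511) / (8) = -1.7295
  γ = (-2 - (2)·1.7451 - (1)·-1.7295 - (2)·0.5511) / (8) = -0.6079
  δ = (3 - (3)·1.7451 - (-3)·-1.7295 - (-4)·-0.6079) / (-11) = 0.8959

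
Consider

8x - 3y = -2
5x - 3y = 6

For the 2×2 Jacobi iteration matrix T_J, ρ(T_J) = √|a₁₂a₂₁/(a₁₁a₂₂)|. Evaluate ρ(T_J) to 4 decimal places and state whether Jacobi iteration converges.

0.7906

a₁₂a₂₁/(a₁₁a₂₂) = (-3)·(5) / ((8)·(-3)) = 0.625000
ρ = √|0.625000| = √0.625000 = 0.7906
ρ < 1, so Jacobi converges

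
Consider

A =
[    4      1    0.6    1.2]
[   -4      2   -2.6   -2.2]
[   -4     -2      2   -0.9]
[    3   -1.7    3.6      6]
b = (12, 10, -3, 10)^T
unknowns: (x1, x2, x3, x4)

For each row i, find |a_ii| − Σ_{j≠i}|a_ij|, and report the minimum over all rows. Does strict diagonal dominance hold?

row 1: |4| − (1+0.6+1.2) = 1.2
row 2: |2| − (4+2.6+2.2) = -6.8
row 3: |2| − (4+2+0.9) = -4.9
row 4: |6| − (3+1.7+3.6) = -2.3
minimum over rows = -6.8 → not strictly diagonally dominant

-6.8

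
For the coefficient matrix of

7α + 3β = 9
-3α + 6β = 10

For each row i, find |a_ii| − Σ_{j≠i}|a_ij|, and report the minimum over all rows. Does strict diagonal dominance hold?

row 1: |7| − (3) = 4
row 2: |6| − (3) = 3
minimum over rows = 3 → strictly diagonally dominant (convergence guaranteed)

3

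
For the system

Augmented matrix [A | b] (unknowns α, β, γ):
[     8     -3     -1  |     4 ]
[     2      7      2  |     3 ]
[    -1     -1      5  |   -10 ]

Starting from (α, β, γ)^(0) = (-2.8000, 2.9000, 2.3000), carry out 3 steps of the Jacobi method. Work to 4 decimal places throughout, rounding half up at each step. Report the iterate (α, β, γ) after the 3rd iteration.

Iteration 1:
  α = (4 - (-3)·2.9000 - (-1)·2.3000) / (8) = 1.8750
  β = (3 - (2)·-2.8000 - (2)·2.3000) / (7) = 0.5714
  γ = (-10 - (-1)·-2.8000 - (-1)·2.9000) / (5) = -1.9800
Iteration 2:
  α = (4 - (-3)·0.5714 - (-1)·-1.9800) / (8) = 0.4668
  β = (3 - (2)·1.8750 - (2)·-1.9800) / (7) = 0.4586
  γ = (-10 - (-1)·1.8750 - (-1)·0.5714) / (5) = -1.5107
Iteration 3:
  α = (4 - (-3)·0.4586 - (-1)·-1.5107) / (8) = 0.4831
  β = (3 - (2)·0.4668 - (2)·-1.5107) / (7) = 0.7268
  γ = (-10 - (-1)·0.4668 - (-1)·0.4586) / (5) = -1.8149

(0.4831, 0.7268, -1.8149)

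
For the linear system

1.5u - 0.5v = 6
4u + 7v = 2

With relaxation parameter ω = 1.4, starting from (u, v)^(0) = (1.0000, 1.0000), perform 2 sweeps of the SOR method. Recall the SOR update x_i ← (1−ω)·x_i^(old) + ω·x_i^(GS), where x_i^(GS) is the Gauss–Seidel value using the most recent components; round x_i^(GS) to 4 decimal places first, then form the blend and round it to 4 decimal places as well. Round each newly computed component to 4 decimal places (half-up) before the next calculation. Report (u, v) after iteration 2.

(1.2178, 1.2390)

Iteration 1:
  u: GS value = (6 - (-0.5)·1.0000) / (1.5) = 4.3333;  u ← (1−ω)·1.0000 + ω·4.3333 = 5.6666
  v: GS value = (2 - (4)·5.6666) / (7) = -2.9523;  v ← (1−ω)·1.0000 + ω·-2.9523 = -4.5332
Iteration 2:
  u: GS value = (6 - (-0.5)·-4.5332) / (1.5) = 2.4889;  u ← (1−ω)·5.6666 + ω·2.4889 = 1.2178
  v: GS value = (2 - (4)·1.2178) / (7) = -0.4102;  v ← (1−ω)·-4.5332 + ω·-0.4102 = 1.2390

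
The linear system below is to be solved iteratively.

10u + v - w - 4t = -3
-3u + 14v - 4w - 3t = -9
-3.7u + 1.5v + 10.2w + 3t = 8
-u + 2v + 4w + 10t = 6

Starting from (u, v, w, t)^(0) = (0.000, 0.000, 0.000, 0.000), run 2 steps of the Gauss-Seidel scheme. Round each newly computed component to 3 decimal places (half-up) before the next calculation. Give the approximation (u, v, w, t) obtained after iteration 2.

Iteration 1:
  u = (-3 - (1)·0.000 - (-1)·0.000 - (-4)·0.000) / (10) = -0.300
  v = (-9 - (-3)·-0.300 - (-4)·0.000 - (-3)·0.000) / (14) = -0.707
  w = (8 - (-3.7)·-0.300 - (1.5)·-0.707 - (3)·0.000) / (10.2) = 0.779
  t = (6 - (-1)·-0.300 - (2)·-0.707 - (4)·0.779) / (10) = 0.400
Iteration 2:
  u = (-3 - (1)·-0.707 - (-1)·0.779 - (-4)·0.400) / (10) = 0.009
  v = (-9 - (-3)·0.009 - (-4)·0.779 - (-3)·0.400) / (14) = -0.333
  w = (8 - (-3.7)·0.009 - (1.5)·-0.333 - (3)·0.400) / (10.2) = 0.719
  t = (6 - (-1)·0.009 - (2)·-0.333 - (4)·0.719) / (10) = 0.380

(0.009, -0.333, 0.719, 0.380)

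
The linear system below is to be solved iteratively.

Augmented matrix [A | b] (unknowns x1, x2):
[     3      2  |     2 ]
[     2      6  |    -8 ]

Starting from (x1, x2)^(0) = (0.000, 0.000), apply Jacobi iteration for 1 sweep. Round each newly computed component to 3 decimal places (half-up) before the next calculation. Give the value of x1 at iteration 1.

Iteration 1:
  x1 = (2 - (2)·0.000) / (3) = 0.667
  x2 = (-8 - (2)·0.000) / (6) = -1.333

0.667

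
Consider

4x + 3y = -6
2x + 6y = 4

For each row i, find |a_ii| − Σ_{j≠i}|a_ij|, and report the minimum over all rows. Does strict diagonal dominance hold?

row 1: |4| − (3) = 1
row 2: |6| − (2) = 4
minimum over rows = 1 → strictly diagonally dominant (convergence guaranteed)

1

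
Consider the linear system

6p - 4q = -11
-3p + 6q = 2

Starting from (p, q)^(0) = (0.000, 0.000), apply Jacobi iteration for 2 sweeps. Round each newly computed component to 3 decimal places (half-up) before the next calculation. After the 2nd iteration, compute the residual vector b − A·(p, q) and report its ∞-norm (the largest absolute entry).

3.666

Iteration 1:
  p = (-11 - (-4)·0.000) / (6) = -1.833
  q = (2 - (-3)·0.000) / (6) = 0.333
Iteration 2:
  p = (-11 - (-4)·0.333) / (6) = -1.611
  q = (2 - (-3)·-1.833) / (6) = -0.583
Residual b − A·x = (-3.666, 0.665); ∞-norm = 3.666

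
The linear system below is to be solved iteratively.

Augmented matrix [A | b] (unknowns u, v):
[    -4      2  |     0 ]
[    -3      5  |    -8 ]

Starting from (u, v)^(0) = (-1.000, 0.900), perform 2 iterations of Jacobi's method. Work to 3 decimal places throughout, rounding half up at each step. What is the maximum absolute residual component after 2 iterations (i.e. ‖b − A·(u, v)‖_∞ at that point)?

Iteration 1:
  u = (0 - (2)·0.900) / (-4) = 0.450
  v = (-8 - (-3)·-1.000) / (5) = -2.200
Iteration 2:
  u = (0 - (2)·-2.200) / (-4) = -1.100
  v = (-8 - (-3)·0.450) / (5) = -1.330
Residual b − A·x = (-1.740, -4.650); ∞-norm = 4.650

4.650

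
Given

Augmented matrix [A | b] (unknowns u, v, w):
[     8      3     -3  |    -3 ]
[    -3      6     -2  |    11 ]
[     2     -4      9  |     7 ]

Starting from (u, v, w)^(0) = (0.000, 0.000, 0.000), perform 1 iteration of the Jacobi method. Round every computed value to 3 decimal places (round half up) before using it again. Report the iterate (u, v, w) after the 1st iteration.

(-0.375, 1.833, 0.778)

Iteration 1:
  u = (-3 - (3)·0.000 - (-3)·0.000) / (8) = -0.375
  v = (11 - (-3)·0.000 - (-2)·0.000) / (6) = 1.833
  w = (7 - (2)·0.000 - (-4)·0.000) / (9) = 0.778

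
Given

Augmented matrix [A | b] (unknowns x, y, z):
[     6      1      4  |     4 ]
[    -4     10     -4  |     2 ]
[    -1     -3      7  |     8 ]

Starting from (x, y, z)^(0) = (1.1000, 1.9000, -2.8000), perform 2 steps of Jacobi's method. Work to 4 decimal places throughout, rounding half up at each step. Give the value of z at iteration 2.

Iteration 1:
  x = (4 - (1)·1.9000 - (4)·-2.8000) / (6) = 2.2167
  y = (2 - (-4)·1.1000 - (-4)·-2.8000) / (10) = -0.4800
  z = (8 - (-1)·1.1000 - (-3)·1.9000) / (7) = 2.1143
Iteration 2:
  x = (4 - (1)·-0.4800 - (4)·2.1143) / (6) = -0.6629
  y = (2 - (-4)·2.2167 - (-4)·2.1143) / (10) = 1.9324
  z = (8 - (-1)·2.2167 - (-3)·-0.4800) / (7) = 1.2538

1.2538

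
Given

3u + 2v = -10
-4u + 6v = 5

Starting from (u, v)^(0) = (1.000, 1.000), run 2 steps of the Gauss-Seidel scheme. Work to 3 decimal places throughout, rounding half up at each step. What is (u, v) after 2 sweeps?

(-2.111, -0.574)

Iteration 1:
  u = (-10 - (2)·1.000) / (3) = -4.000
  v = (5 - (-4)·-4.000) / (6) = -1.833
Iteration 2:
  u = (-10 - (2)·-1.833) / (3) = -2.111
  v = (5 - (-4)·-2.111) / (6) = -0.574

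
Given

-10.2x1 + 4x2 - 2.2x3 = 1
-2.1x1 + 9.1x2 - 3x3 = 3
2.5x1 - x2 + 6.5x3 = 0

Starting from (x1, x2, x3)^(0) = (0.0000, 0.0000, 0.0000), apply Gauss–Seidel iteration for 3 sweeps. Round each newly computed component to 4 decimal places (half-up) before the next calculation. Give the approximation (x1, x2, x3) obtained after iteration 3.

Iteration 1:
  x1 = (1 - (4)·0.0000 - (-2.2)·0.0000) / (-10.2) = -0.0980
  x2 = (3 - (-2.1)·-0.0980 - (-3)·0.0000) / (9.1) = 0.3071
  x3 = (0 - (2.5)·-0.0980 - (-1)·0.3071) / (6.5) = 0.0849
Iteration 2:
  x1 = (1 - (4)·0.3071 - (-2.2)·0.0849) / (-10.2) = 0.0041
  x2 = (3 - (-2.1)·0.0041 - (-3)·0.0849) / (9.1) = 0.3586
  x3 = (0 - (2.5)·0.0041 - (-1)·0.3586) / (6.5) = 0.0536
Iteration 3:
  x1 = (1 - (4)·0.3586 - (-2.2)·0.0536) / (-10.2) = 0.0310
  x2 = (3 - (-2.1)·0.0310 - (-3)·0.0536) / (9.1) = 0.3545
  x3 = (0 - (2.5)·0.0310 - (-1)·0.3545) / (6.5) = 0.0426

(0.0310, 0.3545, 0.0426)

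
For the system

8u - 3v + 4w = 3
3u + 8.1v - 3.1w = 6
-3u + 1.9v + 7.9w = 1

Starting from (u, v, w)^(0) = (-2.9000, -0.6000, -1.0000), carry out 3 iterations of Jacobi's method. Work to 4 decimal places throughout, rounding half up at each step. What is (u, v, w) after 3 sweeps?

Iteration 1:
  u = (3 - (-3)·-0.6000 - (4)·-1.0000) / (8) = 0.6500
  v = (6 - (3)·-2.9000 - (-3.1)·-1.0000) / (8.1) = 1.4321
  w = (1 - (-3)·-2.9000 - (1.9)·-0.6000) / (7.9) = -0.8304
Iteration 2:
  u = (3 - (-3)·1.4321 - (4)·-0.8304) / (8) = 1.3272
  v = (6 - (3)·0.6500 - (-3.1)·-0.8304) / (8.1) = 0.1822
  w = (1 - (-3)·0.6500 - (1.9)·1.4321) / (7.9) = 0.0290
Iteration 3:
  u = (3 - (-3)·0.1822 - (4)·0.0290) / (8) = 0.4288
  v = (6 - (3)·1.3272 - (-3.1)·0.0290) / (8.1) = 0.2603
  w = (1 - (-3)·1.3272 - (1.9)·0.1822) / (7.9) = 0.5868

(0.4288, 0.2603, 0.5868)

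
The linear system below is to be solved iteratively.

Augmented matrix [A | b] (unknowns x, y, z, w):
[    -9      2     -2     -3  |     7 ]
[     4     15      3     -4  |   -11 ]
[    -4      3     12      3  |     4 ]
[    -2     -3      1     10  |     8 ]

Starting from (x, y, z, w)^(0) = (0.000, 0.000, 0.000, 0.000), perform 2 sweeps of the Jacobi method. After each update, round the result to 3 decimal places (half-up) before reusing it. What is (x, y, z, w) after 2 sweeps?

Iteration 1:
  x = (7 - (2)·0.000 - (-2)·0.000 - (-3)·0.000) / (-9) = -0.778
  y = (-11 - (4)·0.000 - (3)·0.000 - (-4)·0.000) / (15) = -0.733
  z = (4 - (-4)·0.000 - (3)·0.000 - (3)·0.000) / (12) = 0.333
  w = (8 - (-2)·0.000 - (-3)·0.000 - (1)·0.000) / (10) = 0.800
Iteration 2:
  x = (7 - (2)·-0.733 - (-2)·0.333 - (-3)·0.800) / (-9) = -1.281
  y = (-11 - (4)·-0.778 - (3)·0.333 - (-4)·0.800) / (15) = -0.379
  z = (4 - (-4)·-0.778 - (3)·-0.733 - (3)·0.800) / (12) = 0.057
  w = (8 - (-2)·-0.778 - (-3)·-0.733 - (1)·0.333) / (10) = 0.391

(-1.281, -0.379, 0.057, 0.391)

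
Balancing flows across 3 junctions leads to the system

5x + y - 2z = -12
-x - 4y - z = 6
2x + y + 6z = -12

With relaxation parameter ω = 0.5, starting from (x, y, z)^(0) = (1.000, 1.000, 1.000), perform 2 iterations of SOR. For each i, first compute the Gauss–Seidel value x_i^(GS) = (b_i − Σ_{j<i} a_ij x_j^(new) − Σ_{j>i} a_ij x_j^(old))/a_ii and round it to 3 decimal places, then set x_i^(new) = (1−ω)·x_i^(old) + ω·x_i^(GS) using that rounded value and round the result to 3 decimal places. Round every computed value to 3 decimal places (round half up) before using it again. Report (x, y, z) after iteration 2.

Iteration 1:
  x: GS value = (-12 - (1)·1.000 - (-2)·1.000) / (5) = -2.200;  x ← (1−ω)·1.000 + ω·-2.200 = -0.600
  y: GS value = (6 - (-1)·-0.600 - (-1)·1.000) / (-4) = -1.600;  y ← (1−ω)·1.000 + ω·-1.600 = -0.300
  z: GS value = (-12 - (2)·-0.600 - (1)·-0.300) / (6) = -1.750;  z ← (1−ω)·1.000 + ω·-1.750 = -0.375
Iteration 2:
  x: GS value = (-12 - (1)·-0.300 - (-2)·-0.375) / (5) = -2.490;  x ← (1−ω)·-0.600 + ω·-2.490 = -1.545
  y: GS value = (6 - (-1)·-1.545 - (-1)·-0.375) / (-4) = -1.020;  y ← (1−ω)·-0.300 + ω·-1.020 = -0.660
  z: GS value = (-12 - (2)·-1.545 - (1)·-0.660) / (6) = -1.375;  z ← (1−ω)·-0.375 + ω·-1.375 = -0.875

(-1.545, -0.660, -0.875)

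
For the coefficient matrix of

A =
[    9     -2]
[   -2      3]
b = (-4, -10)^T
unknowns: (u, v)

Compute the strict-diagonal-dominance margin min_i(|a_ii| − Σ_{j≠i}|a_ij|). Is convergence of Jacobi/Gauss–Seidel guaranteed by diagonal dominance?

row 1: |9| − (2) = 7
row 2: |3| − (2) = 1
minimum over rows = 1 → strictly diagonally dominant (convergence guaranteed)

1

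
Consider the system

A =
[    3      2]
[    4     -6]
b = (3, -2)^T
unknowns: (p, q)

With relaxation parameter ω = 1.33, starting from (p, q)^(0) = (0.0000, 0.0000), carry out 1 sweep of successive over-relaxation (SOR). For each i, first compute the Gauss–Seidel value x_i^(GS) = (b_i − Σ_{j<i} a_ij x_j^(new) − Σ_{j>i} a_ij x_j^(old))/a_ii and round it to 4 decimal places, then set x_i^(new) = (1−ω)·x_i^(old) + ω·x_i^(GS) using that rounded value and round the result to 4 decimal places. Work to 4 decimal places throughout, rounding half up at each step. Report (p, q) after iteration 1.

(1.3300, 1.6226)

Iteration 1:
  p: GS value = (3 - (2)·0.0000) / (3) = 1.0000;  p ← (1−ω)·0.0000 + ω·1.0000 = 1.3300
  q: GS value = (-2 - (4)·1.3300) / (-6) = 1.2200;  q ← (1−ω)·0.0000 + ω·1.2200 = 1.6226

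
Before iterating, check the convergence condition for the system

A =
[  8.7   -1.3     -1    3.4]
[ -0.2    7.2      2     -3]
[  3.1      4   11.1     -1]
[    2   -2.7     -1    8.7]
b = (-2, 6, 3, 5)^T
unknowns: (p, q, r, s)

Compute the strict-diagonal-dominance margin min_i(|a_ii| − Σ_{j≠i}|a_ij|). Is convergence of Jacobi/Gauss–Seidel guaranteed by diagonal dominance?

2

row 1: |8.7| − (1.3+1+3.4) = 3
row 2: |7.2| − (0.2+2+3) = 2
row 3: |11.1| − (3.1+4+1) = 3
row 4: |8.7| − (2+2.7+1) = 3
minimum over rows = 2 → strictly diagonally dominant (convergence guaranteed)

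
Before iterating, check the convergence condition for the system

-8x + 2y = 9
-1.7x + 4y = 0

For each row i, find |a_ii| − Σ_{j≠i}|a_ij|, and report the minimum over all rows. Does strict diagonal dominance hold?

row 1: |-8| − (2) = 6
row 2: |4| − (1.7) = 2.3
minimum over rows = 2.3 → strictly diagonally dominant (convergence guaranteed)

2.3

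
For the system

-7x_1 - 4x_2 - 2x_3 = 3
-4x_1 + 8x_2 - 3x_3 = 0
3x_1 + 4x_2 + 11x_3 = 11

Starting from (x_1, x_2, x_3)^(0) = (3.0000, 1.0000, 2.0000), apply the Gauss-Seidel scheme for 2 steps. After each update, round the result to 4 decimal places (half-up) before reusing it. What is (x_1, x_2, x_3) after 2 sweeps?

(-0.8200, 0.1306, 1.1761)

Iteration 1:
  x_1 = (3 - (-4)·1.0000 - (-2)·2.0000) / (-7) = -1.5714
  x_2 = (0 - (-4)·-1.5714 - (-3)·2.0000) / (8) = -0.0357
  x_3 = (11 - (3)·-1.5714 - (4)·-0.0357) / (11) = 1.4415
Iteration 2:
  x_1 = (3 - (-4)·-0.0357 - (-2)·1.4415) / (-7) = -0.8200
  x_2 = (0 - (-4)·-0.8200 - (-3)·1.4415) / (8) = 0.1306
  x_3 = (11 - (3)·-0.8200 - (4)·0.1306) / (11) = 1.1761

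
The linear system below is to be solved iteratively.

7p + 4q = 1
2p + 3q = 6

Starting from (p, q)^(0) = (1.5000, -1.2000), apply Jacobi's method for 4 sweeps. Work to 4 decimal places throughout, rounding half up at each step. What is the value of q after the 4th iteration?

2.4562

Iteration 1:
  p = (1 - (4)·-1.2000) / (7) = 0.8286
  q = (6 - (2)·1.5000) / (3) = 1.0000
Iteration 2:
  p = (1 - (4)·1.0000) / (7) = -0.4286
  q = (6 - (2)·0.8286) / (3) = 1.4476
Iteration 3:
  p = (1 - (4)·1.4476) / (7) = -0.6843
  q = (6 - (2)·-0.4286) / (3) = 2.2857
Iteration 4:
  p = (1 - (4)·2.2857) / (7) = -1.1633
  q = (6 - (2)·-0.6843) / (3) = 2.4562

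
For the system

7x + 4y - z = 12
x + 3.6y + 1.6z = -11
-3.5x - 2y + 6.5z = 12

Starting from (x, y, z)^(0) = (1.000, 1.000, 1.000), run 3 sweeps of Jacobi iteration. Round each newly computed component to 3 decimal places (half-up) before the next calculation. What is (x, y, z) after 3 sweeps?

Iteration 1:
  x = (12 - (4)·1.000 - (-1)·1.000) / (7) = 1.286
  y = (-11 - (1)·1.000 - (1.6)·1.000) / (3.6) = -3.778
  z = (12 - (-3.5)·1.000 - (-2)·1.000) / (6.5) = 2.692
Iteration 2:
  x = (12 - (4)·-3.778 - (-1)·2.692) / (7) = 4.258
  y = (-11 - (1)·1.286 - (1.6)·2.692) / (3.6) = -4.609
  z = (12 - (-3.5)·1.286 - (-2)·-3.778) / (6.5) = 1.376
Iteration 3:
  x = (12 - (4)·-4.609 - (-1)·1.376) / (7) = 4.545
  y = (-11 - (1)·4.258 - (1.6)·1.376) / (3.6) = -4.850
  z = (12 - (-3.5)·4.258 - (-2)·-4.609) / (6.5) = 2.721

(4.545, -4.850, 2.721)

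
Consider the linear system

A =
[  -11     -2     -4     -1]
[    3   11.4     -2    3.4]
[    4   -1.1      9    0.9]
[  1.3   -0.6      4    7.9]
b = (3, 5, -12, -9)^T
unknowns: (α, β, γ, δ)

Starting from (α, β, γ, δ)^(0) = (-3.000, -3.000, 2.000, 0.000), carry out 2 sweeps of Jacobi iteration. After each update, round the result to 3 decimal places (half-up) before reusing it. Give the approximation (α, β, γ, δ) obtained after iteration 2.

Iteration 1:
  α = (3 - (-2)·-3.000 - (-4)·2.000 - (-1)·0.000) / (-11) = -0.455
  β = (5 - (3)·-3.000 - (-2)·2.000 - (3.4)·0.000) / (11.4) = 1.579
  γ = (-12 - (4)·-3.000 - (-1.1)·-3.000 - (0.9)·0.000) / (9) = -0.367
  δ = (-9 - (1.3)·-3.000 - (-0.6)·-3.000 - (4)·2.000) / (7.9) = -1.886
Iteration 2:
  α = (3 - (-2)·1.579 - (-4)·-0.367 - (-1)·-1.886) / (-11) = -0.255
  β = (5 - (3)·-0.455 - (-2)·-0.367 - (3.4)·-1.886) / (11.4) = 1.056
  γ = (-12 - (4)·-0.455 - (-1.1)·1.579 - (0.9)·-1.886) / (9) = -0.750
  δ = (-9 - (1.3)·-0.455 - (-0.6)·1.579 - (4)·-0.367) / (7.9) = -0.759

(-0.255, 1.056, -0.750, -0.759)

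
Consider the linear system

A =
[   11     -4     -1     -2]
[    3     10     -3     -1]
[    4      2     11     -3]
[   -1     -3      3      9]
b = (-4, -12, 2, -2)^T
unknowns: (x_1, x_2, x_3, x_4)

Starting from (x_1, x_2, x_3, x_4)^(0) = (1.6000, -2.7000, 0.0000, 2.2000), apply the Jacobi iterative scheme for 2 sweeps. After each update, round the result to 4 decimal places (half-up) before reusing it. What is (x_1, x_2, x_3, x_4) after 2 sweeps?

(-1.0034, -0.8035, 0.5335, -1.0442)

Iteration 1:
  x_1 = (-4 - (-4)·-2.7000 - (-1)·0.0000 - (-2)·2.2000) / (11) = -0.9455
  x_2 = (-12 - (3)·1.6000 - (-3)·0.0000 - (-1)·2.2000) / (10) = -1.4600
  x_3 = (2 - (4)·1.6000 - (2)·-2.7000 - (-3)·2.2000) / (11) = 0.6909
  x_4 = (-2 - (-1)·1.6000 - (-3)·-2.7000 - (3)·0.0000) / (9) = -0.9444
Iteration 2:
  x_1 = (-4 - (-4)·-1.4600 - (-1)·0.6909 - (-2)·-0.9444) / (11) = -1.0034
  x_2 = (-12 - (3)·-0.9455 - (-3)·0.6909 - (-1)·-0.9444) / (10) = -0.8035
  x_3 = (2 - (4)·-0.9455 - (2)·-1.4600 - (-3)·-0.9444) / (11) = 0.5335
  x_4 = (-2 - (-1)·-0.9455 - (-3)·-1.4600 - (3)·0.6909) / (9) = -1.0442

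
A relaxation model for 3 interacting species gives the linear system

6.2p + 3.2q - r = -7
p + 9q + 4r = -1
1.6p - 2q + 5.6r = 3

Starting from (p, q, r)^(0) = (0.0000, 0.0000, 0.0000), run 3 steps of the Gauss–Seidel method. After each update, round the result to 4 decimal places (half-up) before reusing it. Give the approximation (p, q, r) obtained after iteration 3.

Iteration 1:
  p = (-7 - (3.2)·0.0000 - (-1)·0.0000) / (6.2) = -1.1290
  q = (-1 - (1)·-1.1290 - (4)·0.0000) / (9) = 0.0143
  r = (3 - (1.6)·-1.1290 - (-2)·0.0143) / (5.6) = 0.8634
Iteration 2:
  p = (-7 - (3.2)·0.0143 - (-1)·0.8634) / (6.2) = -0.9972
  q = (-1 - (1)·-0.9972 - (4)·0.8634) / (9) = -0.3840
  r = (3 - (1.6)·-0.9972 - (-2)·-0.3840) / (5.6) = 0.6835
Iteration 3:
  p = (-7 - (3.2)·-0.3840 - (-1)·0.6835) / (6.2) = -0.8206
  q = (-1 - (1)·-0.8206 - (4)·0.6835) / (9) = -0.3237
  r = (3 - (1.6)·-0.8206 - (-2)·-0.3237) / (5.6) = 0.6546

(-0.8206, -0.3237, 0.6546)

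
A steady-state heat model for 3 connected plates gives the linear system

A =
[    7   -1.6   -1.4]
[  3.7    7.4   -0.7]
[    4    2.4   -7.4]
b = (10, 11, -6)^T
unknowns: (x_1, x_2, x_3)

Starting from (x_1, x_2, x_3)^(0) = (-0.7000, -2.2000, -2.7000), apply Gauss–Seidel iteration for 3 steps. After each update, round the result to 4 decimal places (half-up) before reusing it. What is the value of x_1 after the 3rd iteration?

Iteration 1:
  x_1 = (10 - (-1.6)·-2.2000 - (-1.4)·-2.7000) / (7) = 0.3857
  x_2 = (11 - (3.7)·0.3857 - (-0.7)·-2.7000) / (7.4) = 1.0382
  x_3 = (-6 - (4)·0.3857 - (2.4)·1.0382) / (-7.4) = 1.3560
Iteration 2:
  x_1 = (10 - (-1.6)·1.0382 - (-1.4)·1.3560) / (7) = 1.9371
  x_2 = (11 - (3.7)·1.9371 - (-0.7)·1.3560) / (7.4) = 0.6462
  x_3 = (-6 - (4)·1.9371 - (2.4)·0.6462) / (-7.4) = 2.0675
Iteration 3:
  x_1 = (10 - (-1.6)·0.6462 - (-1.4)·2.0675) / (7) = 1.9898
  x_2 = (11 - (3.7)·1.9898 - (-0.7)·2.0675) / (7.4) = 0.6872
  x_3 = (-6 - (4)·1.9898 - (2.4)·0.6872) / (-7.4) = 2.1093

1.9898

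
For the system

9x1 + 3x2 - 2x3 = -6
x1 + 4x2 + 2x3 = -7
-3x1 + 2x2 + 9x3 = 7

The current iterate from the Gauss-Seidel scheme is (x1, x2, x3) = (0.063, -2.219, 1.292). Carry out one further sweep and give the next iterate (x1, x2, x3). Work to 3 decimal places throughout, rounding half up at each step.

One sweep:
  x1 = (-6 - (3)·-2.219 - (-2)·1.292) / (9) = 0.360
  x2 = (-7 - (1)·0.360 - (2)·1.292) / (4) = -2.486
  x3 = (7 - (-3)·0.360 - (2)·-2.486) / (9) = 1.450

(0.360, -2.486, 1.450)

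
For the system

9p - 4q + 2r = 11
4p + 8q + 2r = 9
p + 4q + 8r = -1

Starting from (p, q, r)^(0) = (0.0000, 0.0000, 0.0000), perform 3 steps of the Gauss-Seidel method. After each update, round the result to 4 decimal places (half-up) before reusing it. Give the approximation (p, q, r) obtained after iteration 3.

Iteration 1:
  p = (11 - (-4)·0.0000 - (2)·0.0000) / (9) = 1.2222
  q = (9 - (4)·1.2222 - (2)·0.0000) / (8) = 0.5139
  r = (-1 - (1)·1.2222 - (4)·0.5139) / (8) = -0.5347
Iteration 2:
  p = (11 - (-4)·0.5139 - (2)·-0.5347) / (9) = 1.5694
  q = (9 - (4)·1.5694 - (2)·-0.5347) / (8) = 0.4740
  r = (-1 - (1)·1.5694 - (4)·0.4740) / (8) = -0.5582
Iteration 3:
  p = (11 - (-4)·0.4740 - (2)·-0.5582) / (9) = 1.5569
  q = (9 - (4)·1.5569 - (2)·-0.5582) / (8) = 0.4861
  r = (-1 - (1)·1.5569 - (4)·0.4861) / (8) = -0.5627

(1.5569, 0.4861, -0.5627)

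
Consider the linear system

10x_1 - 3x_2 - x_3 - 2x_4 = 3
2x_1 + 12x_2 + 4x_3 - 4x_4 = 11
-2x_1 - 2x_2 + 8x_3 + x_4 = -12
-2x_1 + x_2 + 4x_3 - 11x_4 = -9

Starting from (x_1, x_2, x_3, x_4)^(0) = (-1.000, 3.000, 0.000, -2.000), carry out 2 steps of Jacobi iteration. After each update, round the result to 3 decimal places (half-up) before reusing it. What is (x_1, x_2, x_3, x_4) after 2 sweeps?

Iteration 1:
  x_1 = (3 - (-3)·3.000 - (-1)·0.000 - (-2)·-2.000) / (10) = 0.800
  x_2 = (11 - (2)·-1.000 - (4)·0.000 - (-4)·-2.000) / (12) = 0.417
  x_3 = (-12 - (-2)·-1.000 - (-2)·3.000 - (1)·-2.000) / (8) = -0.750
  x_4 = (-9 - (-2)·-1.000 - (1)·3.000 - (4)·0.000) / (-11) = 1.273
Iteration 2:
  x_1 = (3 - (-3)·0.417 - (-1)·-0.750 - (-2)·1.273) / (10) = 0.605
  x_2 = (11 - (2)·0.800 - (4)·-0.750 - (-4)·1.273) / (12) = 1.458
  x_3 = (-12 - (-2)·0.800 - (-2)·0.417 - (1)·1.273) / (8) = -1.355
  x_4 = (-9 - (-2)·0.800 - (1)·0.417 - (4)·-0.750) / (-11) = 0.438

(0.605, 1.458, -1.355, 0.438)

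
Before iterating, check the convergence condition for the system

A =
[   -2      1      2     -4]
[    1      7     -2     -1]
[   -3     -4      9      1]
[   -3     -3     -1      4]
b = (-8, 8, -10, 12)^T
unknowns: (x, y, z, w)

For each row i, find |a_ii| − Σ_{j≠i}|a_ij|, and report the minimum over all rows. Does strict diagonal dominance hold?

-5

row 1: |-2| − (1+2+4) = -5
row 2: |7| − (1+2+1) = 3
row 3: |9| − (3+4+1) = 1
row 4: |4| − (3+3+1) = -3
minimum over rows = -5 → not strictly diagonally dominant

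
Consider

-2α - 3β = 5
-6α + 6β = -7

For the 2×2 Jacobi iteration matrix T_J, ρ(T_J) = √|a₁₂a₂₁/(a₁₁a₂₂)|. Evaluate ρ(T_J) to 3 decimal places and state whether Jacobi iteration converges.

a₁₂a₂₁/(a₁₁a₂₂) = (-3)·(-6) / ((-2)·(6)) = -1.500000
ρ = √|-1.500000| = √1.500000 = 1.225
ρ > 1, so Jacobi diverges

1.225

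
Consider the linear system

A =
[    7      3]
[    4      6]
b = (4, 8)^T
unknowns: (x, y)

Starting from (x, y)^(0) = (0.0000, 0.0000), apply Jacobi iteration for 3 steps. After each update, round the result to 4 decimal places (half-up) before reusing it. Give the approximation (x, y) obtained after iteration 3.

Iteration 1:
  x = (4 - (3)·0.0000) / (7) = 0.5714
  y = (8 - (4)·0.0000) / (6) = 1.3333
Iteration 2:
  x = (4 - (3)·1.3333) / (7) = 0.0000
  y = (8 - (4)·0.5714) / (6) = 0.9524
Iteration 3:
  x = (4 - (3)·0.9524) / (7) = 0.1633
  y = (8 - (4)·0.0000) / (6) = 1.3333

(0.1633, 1.3333)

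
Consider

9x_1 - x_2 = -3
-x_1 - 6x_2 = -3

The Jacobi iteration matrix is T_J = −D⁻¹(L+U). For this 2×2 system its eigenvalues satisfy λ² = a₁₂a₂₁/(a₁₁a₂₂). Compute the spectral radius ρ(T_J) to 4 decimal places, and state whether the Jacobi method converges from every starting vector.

a₁₂a₂₁/(a₁₁a₂₂) = (-1)·(-1) / ((9)·(-6)) = -0.018519
ρ = √|-0.018519| = √0.018519 = 0.1361
ρ < 1, so Jacobi converges

0.1361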